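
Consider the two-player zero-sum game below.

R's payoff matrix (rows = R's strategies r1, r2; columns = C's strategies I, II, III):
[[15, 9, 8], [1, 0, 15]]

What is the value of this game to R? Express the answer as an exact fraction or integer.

135/16

Column I is strictly dominated by II for C (it gives R more in every row).
The remaining 2×2 game on (r1, r2) × (II, III) has no saddle point. Let R play r1 with probability p; indifference gives 9p = 8p + 15(1−p), so p = 15/16.
Similarly C's optimal q on II is 7/16, and the value is 9·(7/16) + (8)·(9/16) = 135/16.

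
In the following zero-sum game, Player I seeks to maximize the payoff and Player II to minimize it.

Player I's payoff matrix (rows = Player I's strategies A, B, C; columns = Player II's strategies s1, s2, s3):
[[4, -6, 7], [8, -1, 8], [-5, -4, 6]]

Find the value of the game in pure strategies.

Row minima: -6, -1, -5 → Player I's maximin is -1.
Column maxima: 8, -1, 8 → Player II's minimax is -1.
They coincide at (B, s2), so the value is -1.

-1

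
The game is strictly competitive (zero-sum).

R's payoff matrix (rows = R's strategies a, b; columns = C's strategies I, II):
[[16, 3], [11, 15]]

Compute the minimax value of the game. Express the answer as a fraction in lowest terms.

Row minima are 3 and 11, so R's maximin is 11; column maxima are 16 and 15, so C's minimax is 15. These differ, so the equilibrium is in mixed strategies.
Let R play a with probability p. C is indifferent when 16p + 11(1−p) = 3p + 15(1−p), giving p = 4/17.
Let C play I with probability q. R is indifferent when 16q + 3(1−q) = 11q + 15(1−q), giving q = 12/17.
The value is 16·(12/17) + (3)·(5/17) = 207/17.

207/17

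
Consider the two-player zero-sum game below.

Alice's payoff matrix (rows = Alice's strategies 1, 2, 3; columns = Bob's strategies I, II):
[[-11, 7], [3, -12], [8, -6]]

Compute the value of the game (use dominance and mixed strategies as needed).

Row 2 is strictly dominated by row 3, so Alice never plays it.
The remaining 2×2 game on (1, 3) × (I, II) has no saddle point. Let Alice play 1 with probability p; indifference gives −11p + 8(1−p) = 7p − 6(1−p), so p = 7/16.
Similarly Bob's optimal q on I is 13/32, and the value is -11·(13/32) + (7)·(19/32) = -5/16.

-5/16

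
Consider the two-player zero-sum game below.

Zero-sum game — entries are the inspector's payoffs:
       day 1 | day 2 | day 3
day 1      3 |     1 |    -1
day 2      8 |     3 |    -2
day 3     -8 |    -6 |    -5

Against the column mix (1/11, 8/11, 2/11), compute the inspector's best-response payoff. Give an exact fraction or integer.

28/11

day 1: (3)·(1/11) + (1)·(8/11) + (-1)·(2/11) = 9/11.
day 2: (8)·(1/11) + (3)·(8/11) + (-2)·(2/11) = 28/11.
day 3: (-8)·(1/11) + (-6)·(8/11) + (-5)·(2/11) = -6.
The best pure response is day 2 with expected payoff 28/11.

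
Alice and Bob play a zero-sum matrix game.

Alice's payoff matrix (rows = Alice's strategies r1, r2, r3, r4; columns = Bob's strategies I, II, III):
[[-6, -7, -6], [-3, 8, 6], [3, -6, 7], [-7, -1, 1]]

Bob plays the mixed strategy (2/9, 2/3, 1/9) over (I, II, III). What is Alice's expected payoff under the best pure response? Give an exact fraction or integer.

16/3

r1: (-6)·(2/9) + (-7)·(2/3) + (-6)·(1/9) = -20/3.
r2: (-3)·(2/9) + (8)·(2/3) + (6)·(1/9) = 16/3.
r3: (3)·(2/9) + (-6)·(2/3) + (7)·(1/9) = -23/9.
r4: (-7)·(2/9) + (-1)·(2/3) + (1)·(1/9) = -19/9.
The best pure response is r2 with expected payoff 16/3.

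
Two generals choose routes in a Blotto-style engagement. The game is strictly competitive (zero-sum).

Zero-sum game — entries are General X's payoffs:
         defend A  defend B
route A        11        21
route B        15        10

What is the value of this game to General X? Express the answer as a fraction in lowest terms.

41/3

Row minima are 11 and 10, so General X's maximin is 11; column maxima are 15 and 21, so General Y's minimax is 15. These differ, so the equilibrium is in mixed strategies.
Let General X play route A with probability p. General Y is indifferent when 11p + 15(1−p) = 21p + 10(1−p), giving p = 1/3.
Let General Y play defend A with probability q. General X is indifferent when 11q + 21(1−q) = 15q + 10(1−q), giving q = 11/15.
The value is 11·(11/15) + (21)·(4/15) = 41/3.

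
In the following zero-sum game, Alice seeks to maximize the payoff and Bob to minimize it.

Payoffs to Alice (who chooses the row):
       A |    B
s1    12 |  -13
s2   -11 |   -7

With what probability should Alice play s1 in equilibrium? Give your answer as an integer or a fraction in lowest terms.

4/29

Row minima are -13 and -11, so Alice's maximin is -11; column maxima are 12 and -7, so Bob's minimax is -7. These differ, so the equilibrium is in mixed strategies.
Let Alice play s1 with probability p. Bob is indifferent when 12p − 11(1−p) = −13p − 7(1−p), giving p = 4/29.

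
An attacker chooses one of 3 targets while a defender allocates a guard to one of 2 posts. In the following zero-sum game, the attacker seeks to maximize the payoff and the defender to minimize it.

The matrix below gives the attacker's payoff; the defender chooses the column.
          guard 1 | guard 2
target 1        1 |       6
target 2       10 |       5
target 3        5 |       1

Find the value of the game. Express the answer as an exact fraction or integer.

Row target 3 is strictly dominated by row target 2, so the attacker never plays it.
The remaining 2×2 game on (target 1, target 2) × (guard 1, guard 2) has no saddle point. Let the attacker play target 1 with probability p; indifference gives p + 10(1−p) = 6p + 5(1−p), so p = 1/2.
Similarly the defender's optimal q on guard 1 is 1/10, and the value is 1·(1/10) + (6)·(9/10) = 11/2.

11/2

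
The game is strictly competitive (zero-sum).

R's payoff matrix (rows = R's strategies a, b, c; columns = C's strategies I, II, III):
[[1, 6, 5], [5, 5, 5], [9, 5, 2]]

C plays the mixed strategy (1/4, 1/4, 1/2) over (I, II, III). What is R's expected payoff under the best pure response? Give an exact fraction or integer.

a: (1)·(1/4) + (6)·(1/4) + (5)·(1/2) = 17/4.
b: (5)·(1/4) + (5)·(1/4) + (5)·(1/2) = 5.
c: (9)·(1/4) + (5)·(1/4) + (2)·(1/2) = 9/2.
The best pure response is b with expected payoff 5.

5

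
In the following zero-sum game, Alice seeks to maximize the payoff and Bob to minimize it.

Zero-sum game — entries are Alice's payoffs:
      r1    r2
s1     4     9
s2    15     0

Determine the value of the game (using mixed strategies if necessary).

Row minima are 4 and 0, so Alice's maximin is 4; column maxima are 15 and 9, so Bob's minimax is 9. These differ, so the equilibrium is in mixed strategies.
Let Alice play s1 with probability p. Bob is indifferent when 4p + 15(1−p) = 9p, giving p = 3/4.
Let Bob play r1 with probability q. Alice is indifferent when 4q + 9(1−q) = 15q, giving q = 9/20.
The value is 4·(9/20) + (9)·(11/20) = 27/4.

27/4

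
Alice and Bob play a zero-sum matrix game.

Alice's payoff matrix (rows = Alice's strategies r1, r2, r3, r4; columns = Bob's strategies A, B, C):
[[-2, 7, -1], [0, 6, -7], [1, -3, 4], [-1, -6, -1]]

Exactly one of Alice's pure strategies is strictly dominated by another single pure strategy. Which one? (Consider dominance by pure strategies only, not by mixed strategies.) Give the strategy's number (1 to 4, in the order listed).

4

Compare r4 with r3: 1 > -1, -3 > -6, 4 > -1.
So r3 strictly dominates r4 for Alice; r4 is strictly dominated.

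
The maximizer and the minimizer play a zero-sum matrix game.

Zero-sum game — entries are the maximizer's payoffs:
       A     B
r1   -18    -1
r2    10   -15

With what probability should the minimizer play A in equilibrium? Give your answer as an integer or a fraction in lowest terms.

Row minima are -18 and -15, so the maximizer's maximin is -15; column maxima are 10 and -1, so the minimizer's minimax is -1. These differ, so the equilibrium is in mixed strategies.
Let the minimizer play A with probability q. The maximizer is indifferent when −18q − (1−q) = 10q − 15(1−q), giving q = 1/3.

1/3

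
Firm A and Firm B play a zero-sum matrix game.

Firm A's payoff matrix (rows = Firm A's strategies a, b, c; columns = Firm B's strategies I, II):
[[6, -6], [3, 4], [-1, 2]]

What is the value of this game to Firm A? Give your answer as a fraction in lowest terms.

Row c is strictly dominated by row b, so Firm A never plays it.
The remaining 2×2 game on (a, b) × (I, II) has no saddle point. Let Firm A play a with probability p; indifference gives 6p + 3(1−p) = −6p + 4(1−p), so p = 1/13.
Similarly Firm B's optimal q on I is 10/13, and the value is 6·(10/13) + (-6)·(3/13) = 42/13.

42/13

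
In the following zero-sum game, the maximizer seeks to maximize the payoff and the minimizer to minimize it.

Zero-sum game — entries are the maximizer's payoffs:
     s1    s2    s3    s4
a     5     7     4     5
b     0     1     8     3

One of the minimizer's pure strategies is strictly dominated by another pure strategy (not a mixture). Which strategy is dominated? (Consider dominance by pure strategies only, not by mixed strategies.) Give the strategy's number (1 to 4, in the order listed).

The minimizer prefers columns that give the maximizer less. Compare s2 with s1: 5 < 7, 0 < 1.
So s1 strictly dominates s2 for the minimizer; s2 is strictly dominated.

2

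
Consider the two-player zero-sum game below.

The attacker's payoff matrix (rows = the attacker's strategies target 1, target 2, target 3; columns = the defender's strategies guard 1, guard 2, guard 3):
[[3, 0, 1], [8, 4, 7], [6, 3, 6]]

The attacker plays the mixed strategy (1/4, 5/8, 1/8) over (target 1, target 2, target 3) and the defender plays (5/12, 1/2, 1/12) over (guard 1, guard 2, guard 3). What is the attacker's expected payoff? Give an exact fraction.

147/32

Against (5/12, 1/2, 1/12), each row's expected payoff is target 1: 4/3; target 2: 71/12; target 3: 9/2.
Taking the (1/4, 5/8, 1/8)-weighted average: (1/4)·(4/3) + (5/8)·(71/12) + (1/8)·(9/2) = 147/32.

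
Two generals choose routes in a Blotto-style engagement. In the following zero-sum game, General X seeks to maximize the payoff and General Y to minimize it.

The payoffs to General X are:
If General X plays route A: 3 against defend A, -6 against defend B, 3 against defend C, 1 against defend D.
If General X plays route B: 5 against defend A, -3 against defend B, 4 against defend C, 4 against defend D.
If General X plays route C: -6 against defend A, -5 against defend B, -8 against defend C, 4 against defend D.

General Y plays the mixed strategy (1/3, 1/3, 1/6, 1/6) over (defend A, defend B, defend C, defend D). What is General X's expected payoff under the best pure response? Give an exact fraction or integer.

route A: (3)·(1/3) + (-6)·(1/3) + (3)·(1/6) + (1)·(1/6) = -1/3.
route B: (5)·(1/3) + (-3)·(1/3) + (4)·(1/6) + (4)·(1/6) = 2.
route C: (-6)·(1/3) + (-5)·(1/3) + (-8)·(1/6) + (4)·(1/6) = -13/3.
The best pure response is route B with expected payoff 2.

2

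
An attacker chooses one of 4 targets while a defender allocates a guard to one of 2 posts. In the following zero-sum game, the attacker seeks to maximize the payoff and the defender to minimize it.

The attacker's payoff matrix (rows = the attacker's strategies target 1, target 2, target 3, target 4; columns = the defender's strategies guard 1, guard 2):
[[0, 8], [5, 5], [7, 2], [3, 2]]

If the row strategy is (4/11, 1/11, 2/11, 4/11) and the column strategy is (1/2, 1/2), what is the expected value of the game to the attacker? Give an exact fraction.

40/11

Against (1/2, 1/2), each row's expected payoff is target 1: 4; target 2: 5; target 3: 9/2; target 4: 5/2.
Taking the (4/11, 1/11, 2/11, 4/11)-weighted average: (4/11)·(4) + (1/11)·(5) + (2/11)·(9/2) + (4/11)·(5/2) = 40/11.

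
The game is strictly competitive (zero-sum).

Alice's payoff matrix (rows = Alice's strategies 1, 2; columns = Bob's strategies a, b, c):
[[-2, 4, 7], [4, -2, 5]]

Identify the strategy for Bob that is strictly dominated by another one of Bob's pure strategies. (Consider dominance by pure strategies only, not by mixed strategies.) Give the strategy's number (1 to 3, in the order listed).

3

Bob prefers columns that give Alice less. Compare c with a: -2 < 7, 4 < 5.
So a strictly dominates c for Bob; c is strictly dominated.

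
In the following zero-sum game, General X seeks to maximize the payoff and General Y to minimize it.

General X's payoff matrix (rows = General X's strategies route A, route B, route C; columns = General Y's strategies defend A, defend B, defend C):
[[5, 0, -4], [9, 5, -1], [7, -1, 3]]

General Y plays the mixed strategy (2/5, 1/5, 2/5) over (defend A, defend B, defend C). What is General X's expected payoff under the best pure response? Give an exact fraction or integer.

21/5

route A: (5)·(2/5) + (0)·(1/5) + (-4)·(2/5) = 2/5.
route B: (9)·(2/5) + (5)·(1/5) + (-1)·(2/5) = 21/5.
route C: (7)·(2/5) + (-1)·(1/5) + (3)·(2/5) = 19/5.
The best pure response is route B with expected payoff 21/5.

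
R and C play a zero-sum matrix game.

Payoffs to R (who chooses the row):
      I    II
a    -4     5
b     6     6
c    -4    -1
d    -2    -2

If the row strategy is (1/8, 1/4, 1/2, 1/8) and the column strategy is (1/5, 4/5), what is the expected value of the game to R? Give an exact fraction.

17/20

Against (1/5, 4/5), each row's expected payoff is a: 16/5; b: 6; c: -8/5; d: -2.
Taking the (1/8, 1/4, 1/2, 1/8)-weighted average: (1/8)·(16/5) + (1/4)·(6) + (1/2)·(-8/5) + (1/8)·(-2) = 17/20.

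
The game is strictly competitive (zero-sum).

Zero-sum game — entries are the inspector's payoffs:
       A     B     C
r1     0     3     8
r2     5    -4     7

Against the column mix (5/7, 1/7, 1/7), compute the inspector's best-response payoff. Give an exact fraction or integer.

4

r1: (0)·(5/7) + (3)·(1/7) + (8)·(1/7) = 11/7.
r2: (5)·(5/7) + (-4)·(1/7) + (7)·(1/7) = 4.
The best pure response is r2 with expected payoff 4.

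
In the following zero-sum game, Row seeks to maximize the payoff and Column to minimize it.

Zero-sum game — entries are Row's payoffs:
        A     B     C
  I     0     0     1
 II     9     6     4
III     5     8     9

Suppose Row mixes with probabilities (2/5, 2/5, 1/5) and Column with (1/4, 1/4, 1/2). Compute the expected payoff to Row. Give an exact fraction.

Against (1/4, 1/4, 1/2), each row's expected payoff is I: 1/2; II: 23/4; III: 31/4.
Taking the (2/5, 2/5, 1/5)-weighted average: (2/5)·(1/2) + (2/5)·(23/4) + (1/5)·(31/4) = 81/20.

81/20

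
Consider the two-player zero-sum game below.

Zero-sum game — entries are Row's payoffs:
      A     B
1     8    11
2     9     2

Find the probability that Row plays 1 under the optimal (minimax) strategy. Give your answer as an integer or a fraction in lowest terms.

7/10

Row minima are 8 and 2, so Row's maximin is 8; column maxima are 9 and 11, so Column's minimax is 9. These differ, so the equilibrium is in mixed strategies.
Let Row play 1 with probability p. Column is indifferent when 8p + 9(1−p) = 11p + 2(1−p), giving p = 7/10.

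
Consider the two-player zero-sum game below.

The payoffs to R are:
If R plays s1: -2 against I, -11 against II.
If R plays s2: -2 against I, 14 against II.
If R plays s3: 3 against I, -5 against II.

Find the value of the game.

Row s1 is strictly dominated by row s3, so R never plays it.
The remaining 2×2 game on (s2, s3) × (I, II) has no saddle point. Let R play s2 with probability p; indifference gives −2p + 3(1−p) = 14p − 5(1−p), so p = 1/3.
Similarly C's optimal q on I is 19/24, and the value is -2·(19/24) + (14)·(5/24) = 4/3.

4/3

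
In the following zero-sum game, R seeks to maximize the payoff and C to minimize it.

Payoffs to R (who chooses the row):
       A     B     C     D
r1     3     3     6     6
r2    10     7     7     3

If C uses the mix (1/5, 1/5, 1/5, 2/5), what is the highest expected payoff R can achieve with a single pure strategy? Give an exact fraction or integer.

6

r1: (3)·(1/5) + (3)·(1/5) + (6)·(1/5) + (6)·(2/5) = 24/5.
r2: (10)·(1/5) + (7)·(1/5) + (7)·(1/5) + (3)·(2/5) = 6.
The best pure response is r2 with expected payoff 6.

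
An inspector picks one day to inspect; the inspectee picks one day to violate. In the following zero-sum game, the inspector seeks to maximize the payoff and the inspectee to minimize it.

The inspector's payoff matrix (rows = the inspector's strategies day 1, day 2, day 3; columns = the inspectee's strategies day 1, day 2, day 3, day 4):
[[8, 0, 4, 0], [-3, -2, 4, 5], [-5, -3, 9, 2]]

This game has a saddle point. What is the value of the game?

Row minima: 0, -3, -5 → the inspector's maximin is 0.
Column maxima: 8, 0, 9, 5 → the inspectee's minimax is 0.
They coincide at (day 1, day 2), so the value is 0.

0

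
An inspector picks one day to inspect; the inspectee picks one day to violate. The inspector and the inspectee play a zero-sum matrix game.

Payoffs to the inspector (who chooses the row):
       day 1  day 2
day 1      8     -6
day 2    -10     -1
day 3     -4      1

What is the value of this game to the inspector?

Row day 2 is strictly dominated by row day 3, so the inspector never plays it.
The remaining 2×2 game on (day 1, day 3) × (day 1, day 2) has no saddle point. Let the inspector play day 1 with probability p; indifference gives 8p − 4(1−p) = −6p + (1−p), so p = 5/19.
Similarly the inspectee's optimal q on day 1 is 7/19, and the value is 8·(7/19) + (-6)·(12/19) = -16/19.

-16/19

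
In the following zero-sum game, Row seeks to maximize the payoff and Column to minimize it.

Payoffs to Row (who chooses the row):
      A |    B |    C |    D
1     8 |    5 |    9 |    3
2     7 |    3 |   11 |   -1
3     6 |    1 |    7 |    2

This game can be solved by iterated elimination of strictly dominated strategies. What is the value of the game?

3

Column C is strictly dominated by A for Column (8<9, 7<11, 6<7); eliminate C.
Column A is strictly dominated by B for Column (5<8, 3<7, 1<6); eliminate A.
Row 2 is strictly dominated by row 1 (5>3, 3>-1); eliminate 2.
Row 3 is strictly dominated by row 1 (5>1, 3>2); eliminate 3.
Column B is strictly dominated by D for Column (3<5); eliminate B.
Only (1, D) remains, with payoff 3.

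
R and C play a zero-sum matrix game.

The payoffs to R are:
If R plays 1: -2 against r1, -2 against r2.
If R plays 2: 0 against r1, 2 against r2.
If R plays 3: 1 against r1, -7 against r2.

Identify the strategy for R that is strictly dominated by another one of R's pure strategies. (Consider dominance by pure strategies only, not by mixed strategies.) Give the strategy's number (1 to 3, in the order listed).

Compare 1 with 2: 0 > -2, 2 > -2.
So 2 strictly dominates 1 for R; 1 is strictly dominated.

1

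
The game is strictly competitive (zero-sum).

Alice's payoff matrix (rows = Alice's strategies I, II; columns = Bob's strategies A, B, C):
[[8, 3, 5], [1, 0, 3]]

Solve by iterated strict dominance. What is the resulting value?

3

Column C is strictly dominated by B for Bob (3<5, 0<3); eliminate C.
Row II is strictly dominated by row I (8>1, 3>0); eliminate II.
Column A is strictly dominated by B for Bob (3<8); eliminate A.
Only (I, B) remains, with payoff 3.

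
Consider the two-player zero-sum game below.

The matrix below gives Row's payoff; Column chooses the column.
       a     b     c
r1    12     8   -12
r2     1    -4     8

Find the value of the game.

Column a is strictly dominated by b for Column (it gives Row more in every row).
The remaining 2×2 game on (r1, r2) × (b, c) has no saddle point. Let Row play r1 with probability p; indifference gives 8p − 4(1−p) = −12p + 8(1−p), so p = 3/8.
Similarly Column's optimal q on b is 5/8, and the value is 8·(5/8) + (-12)·(3/8) = 1/2.

1/2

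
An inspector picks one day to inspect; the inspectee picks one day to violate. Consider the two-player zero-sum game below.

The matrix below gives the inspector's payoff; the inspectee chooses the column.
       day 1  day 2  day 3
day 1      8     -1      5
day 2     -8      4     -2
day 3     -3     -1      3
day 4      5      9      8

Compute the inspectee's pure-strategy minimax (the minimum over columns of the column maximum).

The worst case (largest entry) in each column is day 1: 8, day 2: 9, day 3: 8.
The best (smallest) of these is 8.

8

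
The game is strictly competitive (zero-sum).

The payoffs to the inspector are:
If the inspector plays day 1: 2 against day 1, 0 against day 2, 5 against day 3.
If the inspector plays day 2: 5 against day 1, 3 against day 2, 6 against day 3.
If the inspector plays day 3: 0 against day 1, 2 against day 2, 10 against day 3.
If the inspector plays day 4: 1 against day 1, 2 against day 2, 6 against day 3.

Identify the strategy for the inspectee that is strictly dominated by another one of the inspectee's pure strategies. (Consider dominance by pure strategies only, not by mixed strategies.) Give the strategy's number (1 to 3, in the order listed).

The inspectee prefers columns that give the inspector less. Compare day 3 with day 1: 2 < 5, 5 < 6, 0 < 10, 1 < 6.
So day 1 strictly dominates day 3 for the inspectee; day 3 is strictly dominated.

3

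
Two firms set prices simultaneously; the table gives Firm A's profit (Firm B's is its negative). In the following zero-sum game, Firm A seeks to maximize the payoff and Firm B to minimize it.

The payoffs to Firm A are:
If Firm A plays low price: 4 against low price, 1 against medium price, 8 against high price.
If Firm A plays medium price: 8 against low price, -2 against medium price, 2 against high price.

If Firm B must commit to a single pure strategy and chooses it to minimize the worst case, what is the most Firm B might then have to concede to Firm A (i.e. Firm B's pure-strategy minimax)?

The worst case (largest entry) in each column is low price: 8, medium price: 1, high price: 8.
The best (smallest) of these is 1.

1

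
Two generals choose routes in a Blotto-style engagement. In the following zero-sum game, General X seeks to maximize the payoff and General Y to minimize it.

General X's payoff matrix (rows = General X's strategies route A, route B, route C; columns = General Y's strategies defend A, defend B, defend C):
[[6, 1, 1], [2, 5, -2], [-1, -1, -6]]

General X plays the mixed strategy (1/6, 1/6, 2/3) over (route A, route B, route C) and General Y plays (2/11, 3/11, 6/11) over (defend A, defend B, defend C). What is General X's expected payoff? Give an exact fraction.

-68/33

Against (2/11, 3/11, 6/11), each row's expected payoff is route A: 21/11; route B: 7/11; route C: -41/11.
Taking the (1/6, 1/6, 2/3)-weighted average: (1/6)·(21/11) + (1/6)·(7/11) + (2/3)·(-41/11) = -68/33.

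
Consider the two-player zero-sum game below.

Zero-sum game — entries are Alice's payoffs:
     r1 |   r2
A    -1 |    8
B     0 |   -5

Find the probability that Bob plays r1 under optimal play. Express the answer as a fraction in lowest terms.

13/14

Row minima are -1 and -5, so Alice's maximin is -1; column maxima are 0 and 8, so Bob's minimax is 0. These differ, so the equilibrium is in mixed strategies.
Let Bob play r1 with probability q. Alice is indifferent when −q + 8(1−q) = −5(1−q), giving q = 13/14.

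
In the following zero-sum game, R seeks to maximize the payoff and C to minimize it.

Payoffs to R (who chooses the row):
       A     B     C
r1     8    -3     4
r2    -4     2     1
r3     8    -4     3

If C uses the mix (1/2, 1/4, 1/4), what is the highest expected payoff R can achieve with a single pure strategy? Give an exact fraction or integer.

17/4

r1: (8)·(1/2) + (-3)·(1/4) + (4)·(1/4) = 17/4.
r2: (-4)·(1/2) + (2)·(1/4) + (1)·(1/4) = -5/4.
r3: (8)·(1/2) + (-4)·(1/4) + (3)·(1/4) = 15/4.
The best pure response is r1 with expected payoff 17/4.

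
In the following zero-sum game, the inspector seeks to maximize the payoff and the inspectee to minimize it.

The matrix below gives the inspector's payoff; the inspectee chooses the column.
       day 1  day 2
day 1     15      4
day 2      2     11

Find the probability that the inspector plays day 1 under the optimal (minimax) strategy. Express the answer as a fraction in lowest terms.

9/20

Row minima are 4 and 2, so the inspector's maximin is 4; column maxima are 15 and 11, so the inspectee's minimax is 11. These differ, so the equilibrium is in mixed strategies.
Let the inspector play day 1 with probability p. The inspectee is indifferent when 15p + 2(1−p) = 4p + 11(1−p), giving p = 9/20.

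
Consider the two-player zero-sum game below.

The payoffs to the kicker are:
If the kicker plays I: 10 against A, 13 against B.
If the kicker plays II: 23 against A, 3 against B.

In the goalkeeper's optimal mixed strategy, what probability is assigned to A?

10/23

Row minima are 10 and 3, so the kicker's maximin is 10; column maxima are 23 and 13, so the goalkeeper's minimax is 13. These differ, so the equilibrium is in mixed strategies.
Let the goalkeeper play A with probability q. The kicker is indifferent when 10q + 13(1−q) = 23q + 3(1−q), giving q = 10/23.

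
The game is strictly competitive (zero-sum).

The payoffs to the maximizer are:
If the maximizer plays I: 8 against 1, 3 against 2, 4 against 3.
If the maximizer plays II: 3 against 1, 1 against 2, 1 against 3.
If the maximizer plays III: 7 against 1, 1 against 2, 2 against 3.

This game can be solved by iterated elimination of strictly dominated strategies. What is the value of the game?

Row III is strictly dominated by row I (8>7, 3>1, 4>2); eliminate III.
Row II is strictly dominated by row I (8>3, 3>1, 4>1); eliminate II.
Column 3 is strictly dominated by 2 for the minimizer (3<4); eliminate 3.
Column 1 is strictly dominated by 2 for the minimizer (3<8); eliminate 1.
Only (I, 2) remains, with payoff 3.

3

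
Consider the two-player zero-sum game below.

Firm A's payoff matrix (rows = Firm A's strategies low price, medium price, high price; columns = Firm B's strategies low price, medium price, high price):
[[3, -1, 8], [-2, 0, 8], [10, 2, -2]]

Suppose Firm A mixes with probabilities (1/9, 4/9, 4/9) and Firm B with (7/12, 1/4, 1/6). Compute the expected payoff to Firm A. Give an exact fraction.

55/18

Against (7/12, 1/4, 1/6), each row's expected payoff is low price: 17/6; medium price: 1/6; high price: 6.
Taking the (1/9, 4/9, 4/9)-weighted average: (1/9)·(17/6) + (4/9)·(1/6) + (4/9)·(6) = 55/18.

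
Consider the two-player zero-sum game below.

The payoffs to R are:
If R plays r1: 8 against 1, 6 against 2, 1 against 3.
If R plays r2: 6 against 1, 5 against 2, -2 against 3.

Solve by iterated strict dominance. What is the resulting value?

1

Row r2 is strictly dominated by row r1 (8>6, 6>5, 1>-2); eliminate r2.
Column 2 is strictly dominated by 3 for C (1<6); eliminate 2.
Column 1 is strictly dominated by 3 for C (1<8); eliminate 1.
Only (r1, 3) remains, with payoff 1.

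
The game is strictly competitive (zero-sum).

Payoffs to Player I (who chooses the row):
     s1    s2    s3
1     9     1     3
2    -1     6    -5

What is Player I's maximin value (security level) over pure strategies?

1

The worst-case payoff for each row is 1: 1, 2: -5.
The best of these is 1.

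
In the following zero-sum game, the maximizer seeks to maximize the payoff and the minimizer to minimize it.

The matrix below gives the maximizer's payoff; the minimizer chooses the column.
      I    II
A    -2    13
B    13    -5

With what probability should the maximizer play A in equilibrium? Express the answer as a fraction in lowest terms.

Row minima are -2 and -5, so the maximizer's maximin is -2; column maxima are 13 and 13, so the minimizer's minimax is 13. These differ, so the equilibrium is in mixed strategies.
Let the maximizer play A with probability p. The minimizer is indifferent when −2p + 13(1−p) = 13p − 5(1−p), giving p = 6/11.

6/11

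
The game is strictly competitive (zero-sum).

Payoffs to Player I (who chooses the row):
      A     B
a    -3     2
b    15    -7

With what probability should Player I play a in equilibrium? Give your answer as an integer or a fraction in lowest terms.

Row minima are -3 and -7, so Player I's maximin is -3; column maxima are 15 and 2, so Player II's minimax is 2. These differ, so the equilibrium is in mixed strategies.
Let Player I play a with probability p. Player II is indifferent when −3p + 15(1−p) = 2p − 7(1−p), giving p = 22/27.

22/27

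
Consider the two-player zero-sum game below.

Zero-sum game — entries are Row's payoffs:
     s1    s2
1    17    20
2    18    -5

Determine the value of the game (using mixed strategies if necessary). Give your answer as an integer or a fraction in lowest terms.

Row minima are 17 and -5, so Row's maximin is 17; column maxima are 18 and 20, so Column's minimax is 18. These differ, so the equilibrium is in mixed strategies.
Let Row play 1 with probability p. Column is indifferent when 17p + 18(1−p) = 20p − 5(1−p), giving p = 23/26.
Let Column play s1 with probability q. Row is indifferent when 17q + 20(1−q) = 18q − 5(1−q), giving q = 25/26.
The value is 17·(25/26) + (20)·(1/26) = 445/26.

445/26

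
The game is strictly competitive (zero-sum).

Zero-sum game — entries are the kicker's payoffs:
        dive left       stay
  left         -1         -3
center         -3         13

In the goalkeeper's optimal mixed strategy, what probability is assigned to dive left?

8/9

Row minima are -3 and -3, so the kicker's maximin is -3; column maxima are -1 and 13, so the goalkeeper's minimax is -1. These differ, so the equilibrium is in mixed strategies.
Let the goalkeeper play dive left with probability q. The kicker is indifferent when −q − 3(1−q) = −3q + 13(1−q), giving q = 8/9.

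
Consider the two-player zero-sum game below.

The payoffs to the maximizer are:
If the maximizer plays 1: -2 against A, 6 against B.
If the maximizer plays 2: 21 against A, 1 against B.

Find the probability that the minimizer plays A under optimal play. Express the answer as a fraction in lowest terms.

5/28

Row minima are -2 and 1, so the maximizer's maximin is 1; column maxima are 21 and 6, so the minimizer's minimax is 6. These differ, so the equilibrium is in mixed strategies.
Let the minimizer play A with probability q. The maximizer is indifferent when −2q + 6(1−q) = 21q + (1−q), giving q = 5/28.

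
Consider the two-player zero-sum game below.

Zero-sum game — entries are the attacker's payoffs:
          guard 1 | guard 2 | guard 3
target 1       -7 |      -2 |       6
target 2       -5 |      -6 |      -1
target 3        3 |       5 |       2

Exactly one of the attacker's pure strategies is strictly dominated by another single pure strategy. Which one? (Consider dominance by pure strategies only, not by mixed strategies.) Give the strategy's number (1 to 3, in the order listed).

2

Compare target 2 with target 3: 3 > -5, 5 > -6, 2 > -1.
So target 3 strictly dominates target 2 for the attacker; target 2 is strictly dominated.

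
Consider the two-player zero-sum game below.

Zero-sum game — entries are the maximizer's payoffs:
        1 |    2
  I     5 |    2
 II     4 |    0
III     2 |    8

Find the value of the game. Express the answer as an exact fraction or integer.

Row II is strictly dominated by row I, so the maximizer never plays it.
The remaining 2×2 game on (I, III) × (1, 2) has no saddle point. Let the maximizer play I with probability p; indifference gives 5p + 2(1−p) = 2p + 8(1−p), so p = 2/3.
Similarly the minimizer's optimal q on 1 is 2/3, and the value is 5·(2/3) + (2)·(1/3) = 4.

4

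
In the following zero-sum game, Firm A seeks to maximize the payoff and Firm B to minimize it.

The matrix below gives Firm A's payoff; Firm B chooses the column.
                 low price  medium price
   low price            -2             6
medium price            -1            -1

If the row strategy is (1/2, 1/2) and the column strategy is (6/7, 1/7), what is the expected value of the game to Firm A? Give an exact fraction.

-13/14

Against (6/7, 1/7), each row's expected payoff is low price: -6/7; medium price: -1.
Taking the (1/2, 1/2)-weighted average: (1/2)·(-6/7) + (1/2)·(-1) = -13/14.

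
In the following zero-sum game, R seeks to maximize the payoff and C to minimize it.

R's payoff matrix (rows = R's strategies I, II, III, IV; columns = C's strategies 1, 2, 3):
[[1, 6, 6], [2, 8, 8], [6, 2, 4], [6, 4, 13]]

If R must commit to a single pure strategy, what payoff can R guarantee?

4

The worst-case payoff for each row is I: 1, II: 2, III: 2, IV: 4.
The best of these is 4.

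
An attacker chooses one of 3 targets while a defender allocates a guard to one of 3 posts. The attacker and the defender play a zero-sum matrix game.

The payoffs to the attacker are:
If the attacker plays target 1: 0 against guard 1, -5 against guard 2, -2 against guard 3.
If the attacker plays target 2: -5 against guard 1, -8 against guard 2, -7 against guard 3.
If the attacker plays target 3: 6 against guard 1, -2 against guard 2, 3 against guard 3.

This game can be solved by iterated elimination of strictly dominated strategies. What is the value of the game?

-2

Column guard 3 is strictly dominated by guard 2 for the defender (-5<-2, -8<-7, -2<3); eliminate guard 3.
Row target 1 is strictly dominated by row target 3 (6>0, -2>-5); eliminate target 1.
Column guard 1 is strictly dominated by guard 2 for the defender (-8<-5, -2<6); eliminate guard 1.
Row target 2 is strictly dominated by row target 3 (-2>-8); eliminate target 2.
Only (target 3, guard 2) remains, with payoff -2.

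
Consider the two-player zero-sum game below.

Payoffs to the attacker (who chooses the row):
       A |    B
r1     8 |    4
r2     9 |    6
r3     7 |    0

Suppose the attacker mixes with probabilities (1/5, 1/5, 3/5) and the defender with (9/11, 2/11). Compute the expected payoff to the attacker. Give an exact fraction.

Against (9/11, 2/11), each row's expected payoff is r1: 80/11; r2: 93/11; r3: 63/11.
Taking the (1/5, 1/5, 3/5)-weighted average: (1/5)·(80/11) + (1/5)·(93/11) + (3/5)·(63/11) = 362/55.

362/55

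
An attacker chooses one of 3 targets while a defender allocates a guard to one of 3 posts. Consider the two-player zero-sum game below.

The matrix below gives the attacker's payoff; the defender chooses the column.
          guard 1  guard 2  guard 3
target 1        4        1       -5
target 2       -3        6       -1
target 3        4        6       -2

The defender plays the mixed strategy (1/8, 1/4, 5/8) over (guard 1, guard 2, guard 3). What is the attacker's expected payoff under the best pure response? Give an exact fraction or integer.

target 1: (4)·(1/8) + (1)·(1/4) + (-5)·(5/8) = -19/8.
target 2: (-3)·(1/8) + (6)·(1/4) + (-1)·(5/8) = 1/2.
target 3: (4)·(1/8) + (6)·(1/4) + (-2)·(5/8) = 3/4.
The best pure response is target 3 with expected payoff 3/4.

3/4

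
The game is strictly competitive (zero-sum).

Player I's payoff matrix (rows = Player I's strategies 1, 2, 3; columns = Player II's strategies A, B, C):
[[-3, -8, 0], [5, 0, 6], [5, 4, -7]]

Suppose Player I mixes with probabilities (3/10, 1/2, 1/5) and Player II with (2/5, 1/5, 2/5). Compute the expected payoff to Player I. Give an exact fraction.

34/25

Against (2/5, 1/5, 2/5), each row's expected payoff is 1: -14/5; 2: 22/5; 3: 0.
Taking the (3/10, 1/2, 1/5)-weighted average: (3/10)·(-14/5) + (1/2)·(22/5) + (1/5)·(0) = 34/25.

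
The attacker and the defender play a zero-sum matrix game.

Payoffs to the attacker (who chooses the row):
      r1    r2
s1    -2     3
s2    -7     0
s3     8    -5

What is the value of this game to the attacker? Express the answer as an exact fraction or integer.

7/9

Row s2 is strictly dominated by row s1, so the attacker never plays it.
The remaining 2×2 game on (s1, s3) × (r1, r2) has no saddle point. Let the attacker play s1 with probability p; indifference gives −2p + 8(1−p) = 3p − 5(1−p), so p = 13/18.
Similarly the defender's optimal q on r1 is 4/9, and the value is -2·(4/9) + (3)·(5/9) = 7/9.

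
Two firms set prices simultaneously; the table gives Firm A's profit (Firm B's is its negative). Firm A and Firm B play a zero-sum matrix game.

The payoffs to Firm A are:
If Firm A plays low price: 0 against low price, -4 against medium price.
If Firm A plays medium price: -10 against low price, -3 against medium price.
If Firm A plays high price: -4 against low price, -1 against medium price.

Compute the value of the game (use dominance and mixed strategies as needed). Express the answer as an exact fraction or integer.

Row medium price is strictly dominated by row high price, so Firm A never plays it.
The remaining 2×2 game on (low price, high price) × (low price, medium price) has no saddle point. Let Firm A play low price with probability p; indifference gives −4(1−p) = −4p − (1−p), so p = 3/7.
Similarly Firm B's optimal q on low price is 3/7, and the value is 0·(3/7) + (-4)·(4/7) = -16/7.

-16/7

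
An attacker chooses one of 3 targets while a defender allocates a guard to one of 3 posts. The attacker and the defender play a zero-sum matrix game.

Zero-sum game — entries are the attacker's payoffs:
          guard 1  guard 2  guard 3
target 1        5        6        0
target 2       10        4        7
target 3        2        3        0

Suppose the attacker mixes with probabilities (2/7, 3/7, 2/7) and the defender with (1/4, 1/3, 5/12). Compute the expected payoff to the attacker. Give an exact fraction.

17/4

Against (1/4, 1/3, 5/12), each row's expected payoff is target 1: 13/4; target 2: 27/4; target 3: 3/2.
Taking the (2/7, 3/7, 2/7)-weighted average: (2/7)·(13/4) + (3/7)·(27/4) + (2/7)·(3/2) = 17/4.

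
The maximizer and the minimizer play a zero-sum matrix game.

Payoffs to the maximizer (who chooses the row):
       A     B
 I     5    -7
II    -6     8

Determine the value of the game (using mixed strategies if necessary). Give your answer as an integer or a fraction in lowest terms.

Row minima are -7 and -6, so the maximizer's maximin is -6; column maxima are 5 and 8, so the minimizer's minimax is 5. These differ, so the equilibrium is in mixed strategies.
Let the maximizer play I with probability p. The minimizer is indifferent when 5p − 6(1−p) = −7p + 8(1−p), giving p = 7/13.
Let the minimizer play A with probability q. The maximizer is indifferent when 5q − 7(1−q) = −6q + 8(1−q), giving q = 15/26.
The value is 5·(15/26) + (-7)·(11/26) = -1/13.

-1/13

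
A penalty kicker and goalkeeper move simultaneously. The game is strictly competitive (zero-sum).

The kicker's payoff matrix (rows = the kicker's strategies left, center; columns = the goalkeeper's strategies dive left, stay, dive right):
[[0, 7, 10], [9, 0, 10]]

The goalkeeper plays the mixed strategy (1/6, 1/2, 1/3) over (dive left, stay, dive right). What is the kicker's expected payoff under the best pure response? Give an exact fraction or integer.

41/6

left: (0)·(1/6) + (7)·(1/2) + (10)·(1/3) = 41/6.
center: (9)·(1/6) + (0)·(1/2) + (10)·(1/3) = 29/6.
The best pure response is left with expected payoff 41/6.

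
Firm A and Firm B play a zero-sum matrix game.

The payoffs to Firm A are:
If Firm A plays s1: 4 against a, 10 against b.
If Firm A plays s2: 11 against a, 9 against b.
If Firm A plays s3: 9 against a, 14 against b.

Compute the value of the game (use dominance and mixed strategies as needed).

Row s1 is strictly dominated by row s3, so Firm A never plays it.
The remaining 2×2 game on (s2, s3) × (a, b) has no saddle point. Let Firm A play s2 with probability p; indifference gives 11p + 9(1−p) = 9p + 14(1−p), so p = 5/7.
Similarly Firm B's optimal q on a is 5/7, and the value is 11·(5/7) + (9)·(2/7) = 73/7.

73/7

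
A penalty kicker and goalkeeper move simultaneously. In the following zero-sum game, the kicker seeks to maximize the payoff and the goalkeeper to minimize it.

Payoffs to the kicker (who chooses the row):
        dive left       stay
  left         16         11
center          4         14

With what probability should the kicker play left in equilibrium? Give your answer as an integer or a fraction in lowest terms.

2/3

Row minima are 11 and 4, so the kicker's maximin is 11; column maxima are 16 and 14, so the goalkeeper's minimax is 14. These differ, so the equilibrium is in mixed strategies.
Let the kicker play left with probability p. The goalkeeper is indifferent when 16p + 4(1−p) = 11p + 14(1−p), giving p = 2/3.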